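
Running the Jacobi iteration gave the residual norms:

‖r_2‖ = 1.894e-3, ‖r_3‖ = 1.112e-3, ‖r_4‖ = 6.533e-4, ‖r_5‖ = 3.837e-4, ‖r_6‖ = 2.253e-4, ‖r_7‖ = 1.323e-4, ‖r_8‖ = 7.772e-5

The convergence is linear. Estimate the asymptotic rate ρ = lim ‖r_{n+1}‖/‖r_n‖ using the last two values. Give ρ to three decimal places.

0.587

ρ ≈ ‖r_8‖/‖r_7‖ = 7.772e-5/1.323e-4 = 0.58745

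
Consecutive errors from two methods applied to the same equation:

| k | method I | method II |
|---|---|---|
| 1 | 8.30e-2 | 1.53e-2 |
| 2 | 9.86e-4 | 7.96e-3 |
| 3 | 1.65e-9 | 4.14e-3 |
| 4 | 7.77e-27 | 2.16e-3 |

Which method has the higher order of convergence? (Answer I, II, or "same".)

Method I: p ≈ ln(7.77e-27/1.65e-9)/ln(1.65e-9/9.86e-4) ≈ 3.00.
Method II: p ≈ ln(2.16e-3/4.14e-3)/ln(4.14e-3/7.96e-3) ≈ 1.00.
Method I has the higher order (≈3.0 vs ≈1.0).

I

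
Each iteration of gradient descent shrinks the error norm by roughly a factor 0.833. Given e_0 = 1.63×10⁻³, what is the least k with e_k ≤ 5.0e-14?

After k steps, e_k ≈ 1.63×10⁻³·0.833^k.
Need 0.833^k ≤ 5.0e-14/1.63×10⁻³ = 3.06748e-11.
k ≥ ln(3.06748e-11)/ln(0.833) = -24.2076/-0.18272 = 132.485.
Smallest integer k = 133.

133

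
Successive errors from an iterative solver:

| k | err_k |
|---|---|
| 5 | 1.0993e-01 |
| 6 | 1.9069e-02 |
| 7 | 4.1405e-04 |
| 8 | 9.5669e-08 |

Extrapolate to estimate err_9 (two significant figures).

1.1e-15

First estimate the order: p ≈ ln(err_8/err_7) / ln(err_7/err_6) = ln(9.5669e-08/4.1405e-04)/ln(4.1405e-04/1.9069e-02) = ln(0.000231057)/ln(0.0217133) ≈ 2.1862.
Then err_9 ≈ err_8·(err_8/err_7)^p = 9.5669e-08·(0.000231057)^2.1862 = 9.5669e-08·1.12296e-08 ≈ 1.074e-15.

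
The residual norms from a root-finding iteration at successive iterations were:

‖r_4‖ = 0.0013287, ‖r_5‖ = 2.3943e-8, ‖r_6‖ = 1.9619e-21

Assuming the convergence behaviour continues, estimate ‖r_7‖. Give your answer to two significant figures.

First estimate the order: p ≈ ln(‖r_6‖/‖r_5‖) / ln(‖r_5‖/‖r_4‖) = ln(1.9619e-21/2.3943e-8)/ln(2.3943e-8/0.0013287) = ln(8.19404e-14)/ln(1.80199e-05) ≈ 2.7584.
Then ‖r_7‖ ≈ ‖r_6‖·(‖r_6‖/‖r_5‖)^p = 1.9619e-21·(8.19404e-14)^2.7584 = 1.9619e-21·7.9835e-37 ≈ 1.566e-57.

1.6e-57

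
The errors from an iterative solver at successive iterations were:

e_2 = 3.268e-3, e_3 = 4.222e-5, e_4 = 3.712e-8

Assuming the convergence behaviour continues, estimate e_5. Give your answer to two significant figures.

4.2e-13

First estimate the order: p ≈ ln(e_4/e_3) / ln(e_3/e_2) = ln(3.712e-8/4.222e-5)/ln(4.222e-5/3.268e-3) = ln(0.000879204)/ln(0.0129192) ≈ 1.6179.
Then e_5 ≈ e_4·(e_4/e_3)^p = 3.712e-8·(0.000879204)^1.6179 = 3.712e-8·1.13722e-05 ≈ 4.221e-13.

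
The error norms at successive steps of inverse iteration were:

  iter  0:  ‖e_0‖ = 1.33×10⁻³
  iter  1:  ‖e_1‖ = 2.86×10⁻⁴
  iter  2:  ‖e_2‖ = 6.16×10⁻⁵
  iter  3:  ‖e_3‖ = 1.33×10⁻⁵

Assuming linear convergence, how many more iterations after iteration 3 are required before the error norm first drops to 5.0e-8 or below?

4

Rate ρ ≈ ‖e_3‖/‖e_2‖ = 1.33×10⁻⁵/6.16×10⁻⁵ = 0.2159.
After j more steps, ‖e_{3+j}‖ ≈ 1.33×10⁻⁵·ρ^j; need ρ^j ≤ 5.0e-8/1.33×10⁻⁵ = 0.0037594.
j ≥ ln(0.0037594)/ln(0.2159) = -5.5835/-1.53294 = 3.642.
So 4 more iterations are needed.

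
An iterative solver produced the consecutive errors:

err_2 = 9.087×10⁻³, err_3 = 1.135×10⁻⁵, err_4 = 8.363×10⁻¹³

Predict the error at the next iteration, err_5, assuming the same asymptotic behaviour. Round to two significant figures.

First estimate the order: p ≈ ln(err_4/err_3) / ln(err_3/err_2) = ln(8.363×10⁻¹³/1.135×10⁻⁵)/ln(1.135×10⁻⁵/9.087×10⁻³) = ln(7.36828e-08)/ln(0.00124904) ≈ 2.4566.
Then err_5 ≈ err_4·(err_4/err_3)^p = 8.363×10⁻¹³·(7.36828e-08)^2.4566 = 8.363×10⁻¹³·3.00588e-18 ≈ 2.514e-30.

2.5e-30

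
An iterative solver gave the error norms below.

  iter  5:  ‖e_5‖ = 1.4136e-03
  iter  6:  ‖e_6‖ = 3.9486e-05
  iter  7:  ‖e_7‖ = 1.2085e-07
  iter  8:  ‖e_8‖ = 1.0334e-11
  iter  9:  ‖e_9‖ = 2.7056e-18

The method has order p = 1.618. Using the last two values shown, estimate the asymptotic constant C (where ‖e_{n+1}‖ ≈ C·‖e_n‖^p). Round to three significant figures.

1.61

C ≈ ‖e_9‖ / ‖e_8‖^1.618
  = 2.7056e-18 / (1.0334e-11)^1.618
  = 2.7056e-18 / 1.67914e-18 ≈ 1.6113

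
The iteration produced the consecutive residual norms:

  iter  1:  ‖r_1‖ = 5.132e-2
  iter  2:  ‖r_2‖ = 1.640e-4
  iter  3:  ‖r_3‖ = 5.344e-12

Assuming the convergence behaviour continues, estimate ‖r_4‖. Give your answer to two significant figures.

First estimate the order: p ≈ ln(‖r_3‖/‖r_2‖) / ln(‖r_2‖/‖r_1‖) = ln(5.344e-12/1.640e-4)/ln(1.640e-4/5.132e-2) = ln(3.25854e-08)/ln(0.00319564) ≈ 3.0003.
Then ‖r_4‖ ≈ ‖r_3‖·(‖r_3‖/‖r_2‖)^p = 5.344e-12·(3.25854e-08)^3.0003 = 5.344e-12·3.4421e-23 ≈ 1.839e-34.

1.8e-34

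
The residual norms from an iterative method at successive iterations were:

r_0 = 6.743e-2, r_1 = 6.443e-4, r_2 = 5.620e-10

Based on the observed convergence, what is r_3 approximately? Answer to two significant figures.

3.7e-28

First estimate the order: p ≈ ln(r_2/r_1) / ln(r_1/r_0) = ln(5.620e-10/6.443e-4)/ln(6.443e-4/6.743e-2) = ln(8.72264e-07)/ln(0.00955509) ≈ 3.0000.
Then r_3 ≈ r_2·(r_2/r_1)^p = 5.620e-10·(8.72264e-07)^3.0000 = 5.620e-10·6.63657e-19 ≈ 3.73e-28.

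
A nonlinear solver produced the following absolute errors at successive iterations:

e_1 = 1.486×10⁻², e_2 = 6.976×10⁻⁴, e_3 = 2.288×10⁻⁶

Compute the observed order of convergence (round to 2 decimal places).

p ≈ ln(e_3/e_2) / ln(e_2/e_1)
  = ln(2.288×10⁻⁶/6.976×10⁻⁴) / ln(6.976×10⁻⁴/1.486×10⁻²)
  = ln(0.00327982) / ln(0.0469448)
  = -5.71997 / -3.05878 ≈ 1.87002

1.87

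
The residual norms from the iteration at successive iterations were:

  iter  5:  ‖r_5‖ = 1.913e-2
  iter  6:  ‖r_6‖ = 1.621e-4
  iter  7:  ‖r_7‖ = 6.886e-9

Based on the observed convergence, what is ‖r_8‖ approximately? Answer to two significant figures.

4.1e-18

First estimate the order: p ≈ ln(‖r_7‖/‖r_6‖) / ln(‖r_6‖/‖r_5‖) = ln(6.886e-9/1.621e-4)/ln(1.621e-4/1.913e-2) = ln(4.248e-05)/ln(0.0084736) ≈ 2.1100.
Then ‖r_8‖ ≈ ‖r_7‖·(‖r_7‖/‖r_6‖)^p = 6.886e-9·(4.248e-05)^2.1100 = 6.886e-9·5.96306e-10 ≈ 4.106e-18.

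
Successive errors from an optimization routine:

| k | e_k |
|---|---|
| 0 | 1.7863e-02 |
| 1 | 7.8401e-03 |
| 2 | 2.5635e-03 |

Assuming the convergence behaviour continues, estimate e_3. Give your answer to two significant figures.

5.6e-4

First estimate the order: p ≈ ln(e_2/e_1) / ln(e_1/e_0) = ln(2.5635e-03/7.8401e-03)/ln(7.8401e-03/1.7863e-02) = ln(0.326973)/ln(0.438902) ≈ 1.3575.
Then e_3 ≈ e_2·(e_2/e_1)^p = 2.5635e-03·(0.326973)^1.3575 = 2.5635e-03·0.219255 ≈ 0.0005621.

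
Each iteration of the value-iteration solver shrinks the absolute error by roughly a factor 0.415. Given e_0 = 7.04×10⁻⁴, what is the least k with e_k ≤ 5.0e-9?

14

After k steps, e_k ≈ 7.04×10⁻⁴·0.415^k.
Need 0.415^k ≤ 5.0e-9/7.04×10⁻⁴ = 7.10227e-06.
k ≥ ln(7.10227e-06)/ln(0.415) = -11.8551/-0.87948 = 13.480.
Smallest integer k = 14.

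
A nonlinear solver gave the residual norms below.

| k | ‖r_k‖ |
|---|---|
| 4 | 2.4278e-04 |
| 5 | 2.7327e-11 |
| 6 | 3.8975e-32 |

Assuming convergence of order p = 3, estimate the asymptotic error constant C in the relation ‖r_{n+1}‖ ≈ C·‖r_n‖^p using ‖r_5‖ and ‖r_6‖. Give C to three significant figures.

1.91

C ≈ ‖r_6‖ / ‖r_5‖^3
  = 3.8975e-32 / (2.7327e-11)^3
  = 3.8975e-32 / 2.04068e-32 ≈ 1.9099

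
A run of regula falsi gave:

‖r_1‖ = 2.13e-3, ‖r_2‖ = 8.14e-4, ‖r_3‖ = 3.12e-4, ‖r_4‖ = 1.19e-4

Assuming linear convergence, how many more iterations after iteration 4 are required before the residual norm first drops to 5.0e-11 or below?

Rate ρ ≈ ‖r_4‖/‖r_3‖ = 1.19e-4/3.12e-4 = 0.3814.
After j more steps, ‖r_{4+j}‖ ≈ 1.19e-4·ρ^j; need ρ^j ≤ 5.0e-11/1.19e-4 = 4.20168e-07.
j ≥ ln(4.20168e-07)/ln(0.3814) = -14.6826/-0.96391 = 15.232.
So 16 more iterations are needed.

16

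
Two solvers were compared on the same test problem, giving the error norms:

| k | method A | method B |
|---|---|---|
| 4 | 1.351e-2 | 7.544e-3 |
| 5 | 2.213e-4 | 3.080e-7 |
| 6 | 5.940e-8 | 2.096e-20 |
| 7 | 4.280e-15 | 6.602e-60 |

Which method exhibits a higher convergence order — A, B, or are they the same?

B

Method A: p ≈ ln(4.280e-15/5.940e-8)/ln(5.940e-8/2.213e-4) ≈ 2.00.
Method B: p ≈ ln(6.602e-60/2.096e-20)/ln(2.096e-20/3.080e-7) ≈ 3.00.
Method B has the higher order (≈3.0 vs ≈2.0).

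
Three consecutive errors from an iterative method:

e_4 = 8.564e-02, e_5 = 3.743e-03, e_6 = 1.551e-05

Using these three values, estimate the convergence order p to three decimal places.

1.753

p ≈ ln(e_6/e_5) / ln(e_5/e_4)
  = ln(1.551e-05/3.743e-03) / ln(3.743e-03/8.564e-02)
  = ln(0.00414373) / ln(0.0437062)
  = -5.486159 / -3.130265 ≈ 1.752618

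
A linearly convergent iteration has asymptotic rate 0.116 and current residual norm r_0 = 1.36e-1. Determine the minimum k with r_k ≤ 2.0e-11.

11

After k steps, r_k ≈ 1.36e-1·0.116^k.
Need 0.116^k ≤ 2.0e-11/1.36e-1 = 1.47059e-10.
k ≥ ln(1.47059e-10)/ln(0.116) = -22.6402/-2.15417 = 10.510.
Smallest integer k = 11.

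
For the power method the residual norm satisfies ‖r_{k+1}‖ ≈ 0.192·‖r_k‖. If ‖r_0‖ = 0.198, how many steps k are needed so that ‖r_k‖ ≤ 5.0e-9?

After k steps, ‖r_k‖ ≈ 0.198·0.192^k.
Need 0.192^k ≤ 5.0e-9/0.198 = 2.52525e-08.
k ≥ ln(2.52525e-08)/ln(0.192) = -17.4943/-1.65026 = 10.601.
Smallest integer k = 11.

11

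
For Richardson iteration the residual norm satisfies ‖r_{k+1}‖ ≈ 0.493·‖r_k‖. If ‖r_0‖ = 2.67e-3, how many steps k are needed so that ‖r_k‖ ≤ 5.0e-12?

After k steps, ‖r_k‖ ≈ 2.67e-3·0.493^k.
Need 0.493^k ≤ 5.0e-12/2.67e-3 = 1.87266e-09.
k ≥ ln(1.87266e-09)/ln(0.493) = -20.0959/-0.70725 = 28.414.
Smallest integer k = 29.

29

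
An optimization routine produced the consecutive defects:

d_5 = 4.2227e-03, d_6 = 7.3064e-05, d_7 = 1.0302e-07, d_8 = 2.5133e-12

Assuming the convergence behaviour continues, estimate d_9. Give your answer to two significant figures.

8.6e-20

First estimate the order: p ≈ ln(d_8/d_7) / ln(d_7/d_6) = ln(2.5133e-12/1.0302e-07)/ln(1.0302e-07/7.3064e-05) = ln(2.43962e-05)/ln(0.00141) ≈ 1.6180.
Then d_9 ≈ d_8·(d_8/d_7)^p = 2.5133e-12·(2.43962e-05)^1.6180 = 2.5133e-12·3.44102e-08 ≈ 8.648e-20.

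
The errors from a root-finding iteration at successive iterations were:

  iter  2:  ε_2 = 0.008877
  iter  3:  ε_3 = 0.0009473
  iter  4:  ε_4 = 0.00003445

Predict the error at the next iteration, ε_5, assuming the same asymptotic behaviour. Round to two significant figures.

First estimate the order: p ≈ ln(ε_4/ε_3) / ln(ε_3/ε_2) = ln(0.00003445/0.0009473)/ln(0.0009473/0.008877) = ln(0.0363665)/ln(0.106714) ≈ 1.4811.
Then ε_5 ≈ ε_4·(ε_4/ε_3)^p = 0.00003445·(0.0363665)^1.4811 = 0.00003445·0.00738338 ≈ 2.544e-07.

2.5e-7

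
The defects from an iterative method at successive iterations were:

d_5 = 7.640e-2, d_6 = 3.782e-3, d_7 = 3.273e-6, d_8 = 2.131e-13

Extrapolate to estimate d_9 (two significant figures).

First estimate the order: p ≈ ln(d_8/d_7) / ln(d_7/d_6) = ln(2.131e-13/3.273e-6)/ln(3.273e-6/3.782e-3) = ln(6.51085e-08)/ln(0.000865415) ≈ 2.3464.
Then d_9 ≈ d_8·(d_8/d_7)^p = 2.131e-13·(6.51085e-08)^2.3464 = 2.131e-13·1.37379e-17 ≈ 2.928e-30.

2.9e-30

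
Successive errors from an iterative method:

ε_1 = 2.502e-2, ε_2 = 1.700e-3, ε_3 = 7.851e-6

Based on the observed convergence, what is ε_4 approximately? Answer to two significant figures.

First estimate the order: p ≈ ln(ε_3/ε_2) / ln(ε_2/ε_1) = ln(7.851e-6/1.700e-3)/ln(1.700e-3/2.502e-2) = ln(0.00461824)/ln(0.0679456) ≈ 1.9999.
Then ε_4 ≈ ε_3·(ε_3/ε_2)^p = 7.851e-6·(0.00461824)^1.9999 = 7.851e-6·2.13396e-05 ≈ 1.675e-10.

1.7e-10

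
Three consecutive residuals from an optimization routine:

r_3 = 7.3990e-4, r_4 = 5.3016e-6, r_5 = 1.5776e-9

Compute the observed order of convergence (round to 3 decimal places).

p ≈ ln(r_5/r_4) / ln(r_4/r_3)
  = ln(1.5776e-9/5.3016e-6) / ln(5.3016e-6/7.3990e-4)
  = ln(0.000297571) / ln(0.00716529)
  = -8.119858 / -4.938507 ≈ 1.644193

1.644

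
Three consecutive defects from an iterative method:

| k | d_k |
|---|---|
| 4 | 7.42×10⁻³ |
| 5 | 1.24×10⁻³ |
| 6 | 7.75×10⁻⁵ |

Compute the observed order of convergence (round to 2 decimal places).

1.55

p ≈ ln(d_6/d_5) / ln(d_5/d_4)
  = ln(7.75×10⁻⁵/1.24×10⁻³) / ln(1.24×10⁻³/7.42×10⁻³)
  = ln(0.0625) / ln(0.167116)
  = -2.77259 / -1.78907 ≈ 1.54974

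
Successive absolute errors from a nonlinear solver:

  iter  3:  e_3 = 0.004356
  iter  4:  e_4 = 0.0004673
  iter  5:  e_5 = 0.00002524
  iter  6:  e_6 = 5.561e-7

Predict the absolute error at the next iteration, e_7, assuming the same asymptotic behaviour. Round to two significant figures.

3.8e-9

First estimate the order: p ≈ ln(e_6/e_5) / ln(e_5/e_4) = ln(5.561e-7/0.00002524)/ln(0.00002524/0.0004673) = ln(0.0220325)/ln(0.0540124) ≈ 1.3072.
Then e_7 ≈ e_6·(e_6/e_5)^p = 5.561e-7·(0.0220325)^1.3072 = 5.561e-7·0.00682422 ≈ 3.795e-09.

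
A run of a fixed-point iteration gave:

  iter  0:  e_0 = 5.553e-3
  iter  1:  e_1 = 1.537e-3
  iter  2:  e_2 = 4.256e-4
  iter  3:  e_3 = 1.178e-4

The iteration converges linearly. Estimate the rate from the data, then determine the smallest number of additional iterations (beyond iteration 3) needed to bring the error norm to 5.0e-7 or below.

Rate ρ ≈ e_3/e_2 = 1.178e-4/4.256e-4 = 0.2768.
After j more steps, e_{3+j} ≈ 1.178e-4·ρ^j; need ρ^j ≤ 5.0e-7/1.178e-4 = 0.00424448.
j ≥ ln(0.00424448)/ln(0.2768) = -5.4621/-1.28446 = 4.252.
So 5 more iterations are needed.

5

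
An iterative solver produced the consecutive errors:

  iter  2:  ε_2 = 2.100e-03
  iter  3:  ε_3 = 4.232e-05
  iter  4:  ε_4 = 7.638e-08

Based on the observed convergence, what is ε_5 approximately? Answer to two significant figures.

2.8e-12

First estimate the order: p ≈ ln(ε_4/ε_3) / ln(ε_3/ε_2) = ln(7.638e-08/4.232e-05)/ln(4.232e-05/2.100e-03) = ln(0.00180482)/ln(0.0201524) ≈ 1.6180.
Then ε_5 ≈ ε_4·(ε_4/ε_3)^p = 7.638e-08·(0.00180482)^1.6180 = 7.638e-08·3.6384e-05 ≈ 2.779e-12.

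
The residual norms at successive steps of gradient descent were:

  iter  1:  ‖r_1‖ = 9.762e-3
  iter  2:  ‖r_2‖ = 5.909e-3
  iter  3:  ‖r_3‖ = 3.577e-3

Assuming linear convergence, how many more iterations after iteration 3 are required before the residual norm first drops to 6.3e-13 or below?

45

Rate ρ ≈ ‖r_3‖/‖r_2‖ = 3.577e-3/5.909e-3 = 0.6053.
After j more steps, ‖r_{3+j}‖ ≈ 3.577e-3·ρ^j; need ρ^j ≤ 6.3e-13/3.577e-3 = 1.76125e-10.
j ≥ ln(1.76125e-10)/ln(0.6053) = -22.4598/-0.50203 = 44.738.
So 45 more iterations are needed.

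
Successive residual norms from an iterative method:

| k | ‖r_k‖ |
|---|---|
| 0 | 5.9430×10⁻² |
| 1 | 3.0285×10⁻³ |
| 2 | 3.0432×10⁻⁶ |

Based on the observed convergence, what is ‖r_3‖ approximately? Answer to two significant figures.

3.4e-13

First estimate the order: p ≈ ln(‖r_2‖/‖r_1‖) / ln(‖r_1‖/‖r_0‖) = ln(3.0432×10⁻⁶/3.0285×10⁻³)/ln(3.0285×10⁻³/5.9430×10⁻²) = ln(0.00100485)/ln(0.0509591) ≈ 2.3190.
Then ‖r_3‖ ≈ ‖r_2‖·(‖r_2‖/‖r_1‖)^p = 3.0432×10⁻⁶·(0.00100485)^2.3190 = 3.0432×10⁻⁶·1.11654e-07 ≈ 3.398e-13.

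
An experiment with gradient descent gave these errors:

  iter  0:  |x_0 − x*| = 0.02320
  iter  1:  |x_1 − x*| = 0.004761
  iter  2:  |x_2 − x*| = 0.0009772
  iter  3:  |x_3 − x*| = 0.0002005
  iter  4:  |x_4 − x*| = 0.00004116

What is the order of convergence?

1

Consecutive ratios: |x_4 − x*|/|x_3 − x*| = 0.00004116/0.0002005 = 0.205287, |x_3 − x*|/|x_2 − x*| = 0.0002005/0.0009772 = 0.205178.
p ≈ ln(0.205287)/ln(0.205178) = -1.5833/-1.5839 ≈ 1.00.
So the convergence is linear (order 1).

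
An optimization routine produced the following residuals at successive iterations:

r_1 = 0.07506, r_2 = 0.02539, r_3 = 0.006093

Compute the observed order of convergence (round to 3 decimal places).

p ≈ ln(r_3/r_2) / ln(r_2/r_1)
  = ln(0.006093/0.02539) / ln(0.02539/0.07506)
  = ln(0.239976) / ln(0.338263)
  = -1.427216 / -1.083932 ≈ 1.316703

1.317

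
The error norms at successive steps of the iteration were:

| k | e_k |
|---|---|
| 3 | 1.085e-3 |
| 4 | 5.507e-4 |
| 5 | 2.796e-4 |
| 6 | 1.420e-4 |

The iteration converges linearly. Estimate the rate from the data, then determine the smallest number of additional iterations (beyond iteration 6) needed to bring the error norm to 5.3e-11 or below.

22

Rate ρ ≈ e_6/e_5 = 1.420e-4/2.796e-4 = 0.5079.
After j more steps, e_{6+j} ≈ 1.420e-4·ρ^j; need ρ^j ≤ 5.3e-11/1.420e-4 = 3.73239e-07.
j ≥ ln(3.73239e-07)/ln(0.5079) = -14.8010/-0.67747 = 21.847.
So 22 more iterations are needed.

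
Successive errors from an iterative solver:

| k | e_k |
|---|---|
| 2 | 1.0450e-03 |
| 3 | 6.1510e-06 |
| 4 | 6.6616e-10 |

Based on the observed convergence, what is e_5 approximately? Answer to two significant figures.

First estimate the order: p ≈ ln(e_4/e_3) / ln(e_3/e_2) = ln(6.6616e-10/6.1510e-06)/ln(6.1510e-06/1.0450e-03) = ln(0.000108301)/ln(0.00588612) ≈ 1.7781.
Then e_5 ≈ e_4·(e_4/e_3)^p = 6.6616e-10·(0.000108301)^1.7781 = 6.6616e-10·8.8957e-08 ≈ 5.926e-17.

5.9e-17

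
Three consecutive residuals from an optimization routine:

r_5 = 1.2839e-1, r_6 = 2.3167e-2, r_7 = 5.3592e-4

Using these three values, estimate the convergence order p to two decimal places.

2.20

p ≈ ln(r_7/r_6) / ln(r_6/r_5)
  = ln(5.3592e-4/2.3167e-2) / ln(2.3167e-2/1.2839e-1)
  = ln(0.0231329) / ln(0.180442)
  = -3.76650 / -1.71235 ≈ 2.19961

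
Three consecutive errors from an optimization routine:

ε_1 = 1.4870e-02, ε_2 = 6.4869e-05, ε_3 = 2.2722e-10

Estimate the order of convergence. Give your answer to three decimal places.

2.311

p ≈ ln(ε_3/ε_2) / ln(ε_2/ε_1)
  = ln(2.2722e-10/6.4869e-05) / ln(6.4869e-05/1.4870e-02)
  = ln(3.50275e-06) / ln(0.00436241)
  = -12.561962 / -5.434731 ≈ 2.311423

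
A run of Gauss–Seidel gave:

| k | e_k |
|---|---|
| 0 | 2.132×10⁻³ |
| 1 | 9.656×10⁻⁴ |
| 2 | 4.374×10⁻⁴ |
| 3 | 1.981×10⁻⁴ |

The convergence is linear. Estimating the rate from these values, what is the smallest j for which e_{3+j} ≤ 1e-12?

Rate ρ ≈ e_3/e_2 = 1.981×10⁻⁴/4.374×10⁻⁴ = 0.4529.
After j more steps, e_{3+j} ≈ 1.981×10⁻⁴·ρ^j; need ρ^j ≤ 1e-12/1.981×10⁻⁴ = 5.04796e-09.
j ≥ ln(5.04796e-09)/ln(0.4529) = -19.1043/-0.79208 = 24.119.
So 25 more iterations are needed.

25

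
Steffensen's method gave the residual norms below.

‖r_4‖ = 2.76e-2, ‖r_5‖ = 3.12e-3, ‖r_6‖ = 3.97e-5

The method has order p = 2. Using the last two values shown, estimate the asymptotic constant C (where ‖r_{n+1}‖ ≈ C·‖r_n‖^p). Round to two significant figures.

C ≈ ‖r_6‖ / ‖r_5‖^2
  = 3.97e-5 / (3.12e-3)^2
  = 3.97e-5 / 9.7344e-06 ≈ 4.0783

4.1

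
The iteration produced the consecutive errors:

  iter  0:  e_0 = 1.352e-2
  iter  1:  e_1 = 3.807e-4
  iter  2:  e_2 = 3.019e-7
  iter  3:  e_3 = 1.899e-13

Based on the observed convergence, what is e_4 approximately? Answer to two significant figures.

7.5e-26

First estimate the order: p ≈ ln(e_3/e_2) / ln(e_2/e_1) = ln(1.899e-13/3.019e-7)/ln(3.019e-7/3.807e-4) = ln(6.29016e-07)/ln(0.000793013) ≈ 2.0000.
Then e_4 ≈ e_3·(e_3/e_2)^p = 1.899e-13·(6.29016e-07)^2.0000 = 1.899e-13·3.95661e-13 ≈ 7.514e-26.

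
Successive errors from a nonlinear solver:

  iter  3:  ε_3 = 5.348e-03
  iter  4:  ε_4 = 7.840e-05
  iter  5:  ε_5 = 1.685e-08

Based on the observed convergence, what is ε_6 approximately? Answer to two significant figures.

7.8e-16

First estimate the order: p ≈ ln(ε_5/ε_4) / ln(ε_4/ε_3) = ln(1.685e-08/7.840e-05)/ln(7.840e-05/5.348e-03) = ln(0.000214923)/ln(0.0146597) ≈ 2.0000.
Then ε_6 ≈ ε_5·(ε_5/ε_4)^p = 1.685e-08·(0.000214923)^2.0000 = 1.685e-08·4.61919e-08 ≈ 7.783e-16.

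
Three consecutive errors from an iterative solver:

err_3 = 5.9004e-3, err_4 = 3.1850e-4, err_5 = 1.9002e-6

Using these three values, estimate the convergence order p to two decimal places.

p ≈ ln(err_5/err_4) / ln(err_4/err_3)
  = ln(1.9002e-6/3.1850e-4) / ln(3.1850e-4/5.9004e-3)
  = ln(0.00596609) / ln(0.0539794)
  = -5.12166 / -2.91915 ≈ 1.75450

1.75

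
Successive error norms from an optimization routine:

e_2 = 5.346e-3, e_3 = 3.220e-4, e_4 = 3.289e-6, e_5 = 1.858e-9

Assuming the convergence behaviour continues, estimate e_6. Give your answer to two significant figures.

9.3e-15

First estimate the order: p ≈ ln(e_5/e_4) / ln(e_4/e_3) = ln(1.858e-9/3.289e-6)/ln(3.289e-6/3.220e-4) = ln(0.000564913)/ln(0.0102143) ≈ 1.6315.
Then e_6 ≈ e_5·(e_5/e_4)^p = 1.858e-9·(0.000564913)^1.6315 = 1.858e-9·5.02178e-06 ≈ 9.33e-15.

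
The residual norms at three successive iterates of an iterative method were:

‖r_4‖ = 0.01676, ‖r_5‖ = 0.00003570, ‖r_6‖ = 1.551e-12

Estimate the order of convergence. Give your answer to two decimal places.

2.76

p ≈ ln(‖r_6‖/‖r_5‖) / ln(‖r_5‖/‖r_4‖)
  = ln(1.551e-12/0.00003570) / ln(0.00003570/0.01676)
  = ln(4.34454e-08) / ln(0.00213007)
  = -16.95176 / -6.15160 ≈ 2.75567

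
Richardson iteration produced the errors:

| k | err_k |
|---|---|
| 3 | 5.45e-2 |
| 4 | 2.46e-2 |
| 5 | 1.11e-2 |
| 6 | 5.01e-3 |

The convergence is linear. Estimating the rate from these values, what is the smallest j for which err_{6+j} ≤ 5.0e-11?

Rate ρ ≈ err_6/err_5 = 5.01e-3/1.11e-2 = 0.4514.
After j more steps, err_{6+j} ≈ 5.01e-3·ρ^j; need ρ^j ≤ 5.0e-11/5.01e-3 = 9.98004e-09.
j ≥ ln(9.98004e-09)/ln(0.4514) = -18.4227/-0.79540 = 23.162.
So 24 more iterations are needed.

24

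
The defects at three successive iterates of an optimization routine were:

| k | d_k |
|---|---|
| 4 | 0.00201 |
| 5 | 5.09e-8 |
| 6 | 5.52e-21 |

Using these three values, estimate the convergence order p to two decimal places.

p ≈ ln(d_6/d_5) / ln(d_5/d_4)
  = ln(5.52e-21/5.09e-8) / ln(5.09e-8/0.00201)
  = ln(1.08448e-13) / ln(2.53234e-05)
  = -29.85251 / -10.58378 ≈ 2.82059

2.82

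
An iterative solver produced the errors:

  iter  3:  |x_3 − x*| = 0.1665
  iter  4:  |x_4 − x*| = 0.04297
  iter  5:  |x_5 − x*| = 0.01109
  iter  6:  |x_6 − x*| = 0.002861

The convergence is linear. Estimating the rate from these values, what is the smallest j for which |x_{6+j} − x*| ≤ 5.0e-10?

12

Rate ρ ≈ |x_6 − x*|/|x_5 − x*| = 0.002861/0.01109 = 0.2580.
After j more steps, |x_{6+j} − x*| ≈ 0.002861·ρ^j; need ρ^j ≤ 5.0e-10/0.002861 = 1.74764e-07.
j ≥ ln(1.74764e-07)/ln(0.2580) = -15.5598/-1.35480 = 11.485.
So 12 more iterations are needed.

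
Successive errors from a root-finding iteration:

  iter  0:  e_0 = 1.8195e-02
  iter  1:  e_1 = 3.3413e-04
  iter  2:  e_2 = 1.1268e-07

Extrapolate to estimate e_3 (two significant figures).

1.3e-14

First estimate the order: p ≈ ln(e_2/e_1) / ln(e_1/e_0) = ln(1.1268e-07/3.3413e-04)/ln(3.3413e-04/1.8195e-02) = ln(0.000337234)/ln(0.0183638) ≈ 2.0000.
Then e_3 ≈ e_2·(e_2/e_1)^p = 1.1268e-07·(0.000337234)^2.0000 = 1.1268e-07·1.13727e-07 ≈ 1.281e-14.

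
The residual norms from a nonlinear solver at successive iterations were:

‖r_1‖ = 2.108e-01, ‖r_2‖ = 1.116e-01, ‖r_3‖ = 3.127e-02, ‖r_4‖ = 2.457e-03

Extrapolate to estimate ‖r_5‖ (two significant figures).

1.5e-5

First estimate the order: p ≈ ln(‖r_4‖/‖r_3‖) / ln(‖r_3‖/‖r_2‖) = ln(2.457e-03/3.127e-02)/ln(3.127e-02/1.116e-01) = ln(0.0785737)/ln(0.280197) ≈ 1.9994.
Then ‖r_5‖ ≈ ‖r_4‖·(‖r_4‖/‖r_3‖)^p = 2.457e-03·(0.0785737)^1.9994 = 2.457e-03·0.00618326 ≈ 1.519e-05.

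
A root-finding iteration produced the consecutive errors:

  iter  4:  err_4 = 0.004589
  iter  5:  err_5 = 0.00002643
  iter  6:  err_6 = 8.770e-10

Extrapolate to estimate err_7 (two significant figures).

First estimate the order: p ≈ ln(err_6/err_5) / ln(err_5/err_4) = ln(8.770e-10/0.00002643)/ln(0.00002643/0.004589) = ln(3.3182e-05)/ln(0.00575942) ≈ 1.9999.
Then err_7 ≈ err_6·(err_6/err_5)^p = 8.770e-10·(3.3182e-05)^1.9999 = 8.770e-10·1.10218e-09 ≈ 9.666e-19.

9.7e-19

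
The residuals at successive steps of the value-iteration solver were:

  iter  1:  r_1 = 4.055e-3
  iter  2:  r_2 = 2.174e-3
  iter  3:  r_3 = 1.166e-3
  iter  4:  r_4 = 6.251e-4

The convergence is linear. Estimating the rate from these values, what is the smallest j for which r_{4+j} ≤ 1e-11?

29

Rate ρ ≈ r_4/r_3 = 6.251e-4/1.166e-3 = 0.5361.
After j more steps, r_{4+j} ≈ 6.251e-4·ρ^j; need ρ^j ≤ 1e-11/6.251e-4 = 1.59974e-08.
j ≥ ln(1.59974e-08)/ln(0.5361) = -17.9508/-0.62343 = 28.794.
So 29 more iterations are needed.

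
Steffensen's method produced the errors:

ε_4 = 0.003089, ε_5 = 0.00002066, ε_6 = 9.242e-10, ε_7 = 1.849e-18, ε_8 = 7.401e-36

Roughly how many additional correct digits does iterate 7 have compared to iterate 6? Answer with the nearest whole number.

9

Digits gained ≈ log₁₀(ε_6/ε_7) = log₁₀(9.242e-10/1.849e-18) = log₁₀(4.99838e+08) ≈ 8.699.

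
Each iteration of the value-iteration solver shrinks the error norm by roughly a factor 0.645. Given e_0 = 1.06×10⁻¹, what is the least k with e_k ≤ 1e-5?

22

After k steps, e_k ≈ 1.06×10⁻¹·0.645^k.
Need 0.645^k ≤ 1e-5/1.06×10⁻¹ = 9.43396e-05.
k ≥ ln(9.43396e-05)/ln(0.645) = -9.2686/-0.43850 = 21.137.
Smallest integer k = 22.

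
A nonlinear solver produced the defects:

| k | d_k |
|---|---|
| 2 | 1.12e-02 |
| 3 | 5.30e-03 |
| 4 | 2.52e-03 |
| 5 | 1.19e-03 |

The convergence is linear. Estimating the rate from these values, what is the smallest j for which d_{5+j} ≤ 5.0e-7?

Rate ρ ≈ d_5/d_4 = 1.19e-03/2.52e-03 = 0.4722.
After j more steps, d_{5+j} ≈ 1.19e-03·ρ^j; need ρ^j ≤ 5.0e-7/1.19e-03 = 0.000420168.
j ≥ ln(0.000420168)/ln(0.4722) = -7.7749/-0.75035 = 10.362.
So 11 more iterations are needed.

11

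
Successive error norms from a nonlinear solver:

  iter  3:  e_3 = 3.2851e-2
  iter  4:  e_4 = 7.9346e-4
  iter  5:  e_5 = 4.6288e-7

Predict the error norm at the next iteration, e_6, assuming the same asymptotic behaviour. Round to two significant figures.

1.6e-13

First estimate the order: p ≈ ln(e_5/e_4) / ln(e_4/e_3) = ln(4.6288e-7/7.9346e-4)/ln(7.9346e-4/3.2851e-2) = ln(0.000583369)/ln(0.0241533) ≈ 2.0000.
Then e_6 ≈ e_5·(e_5/e_4)^p = 4.6288e-7·(0.000583369)^2.0000 = 4.6288e-7·3.40319e-07 ≈ 1.575e-13.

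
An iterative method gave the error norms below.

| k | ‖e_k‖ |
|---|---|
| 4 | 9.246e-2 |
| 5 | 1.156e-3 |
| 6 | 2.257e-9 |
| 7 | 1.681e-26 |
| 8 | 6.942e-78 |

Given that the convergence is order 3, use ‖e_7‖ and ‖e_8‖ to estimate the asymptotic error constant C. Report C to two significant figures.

C ≈ ‖e_8‖ / ‖e_7‖^3
  = 6.942e-78 / (1.681e-26)^3
  = 6.942e-78 / 4.7501e-78 ≈ 1.4614

1.5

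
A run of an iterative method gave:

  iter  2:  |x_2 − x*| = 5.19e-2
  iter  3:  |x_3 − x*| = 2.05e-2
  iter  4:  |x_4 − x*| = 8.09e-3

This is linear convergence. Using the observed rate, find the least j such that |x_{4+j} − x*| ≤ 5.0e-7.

11

Rate ρ ≈ |x_4 − x*|/|x_3 − x*| = 8.09e-3/2.05e-2 = 0.3946.
After j more steps, |x_{4+j} − x*| ≈ 8.09e-3·ρ^j; need ρ^j ≤ 5.0e-7/8.09e-3 = 6.18047e-05.
j ≥ ln(6.18047e-05)/ln(0.3946) = -9.6915/-0.92988 = 10.422.
So 11 more iterations are needed.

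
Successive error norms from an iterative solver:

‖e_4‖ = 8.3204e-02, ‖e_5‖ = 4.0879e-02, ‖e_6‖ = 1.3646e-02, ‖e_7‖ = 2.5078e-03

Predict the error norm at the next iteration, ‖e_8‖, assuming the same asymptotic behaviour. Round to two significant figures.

First estimate the order: p ≈ ln(‖e_7‖/‖e_6‖) / ln(‖e_6‖/‖e_5‖) = ln(2.5078e-03/1.3646e-02)/ln(1.3646e-02/4.0879e-02) = ln(0.183775)/ln(0.333814) ≈ 1.5440.
Then ‖e_8‖ ≈ ‖e_7‖·(‖e_7‖/‖e_6‖)^p = 2.5078e-03·(0.183775)^1.5440 = 2.5078e-03·0.0731237 ≈ 0.0001834.

1.8e-4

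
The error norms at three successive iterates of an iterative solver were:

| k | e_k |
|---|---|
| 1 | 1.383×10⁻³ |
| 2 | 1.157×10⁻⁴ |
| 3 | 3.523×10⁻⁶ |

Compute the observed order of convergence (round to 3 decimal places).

1.407

p ≈ ln(e_3/e_2) / ln(e_2/e_1)
  = ln(3.523×10⁻⁶/1.157×10⁻⁴) / ln(1.157×10⁻⁴/1.383×10⁻³)
  = ln(0.0304494) / ln(0.0836587)
  = -3.491689 / -2.481010 ≈ 1.407366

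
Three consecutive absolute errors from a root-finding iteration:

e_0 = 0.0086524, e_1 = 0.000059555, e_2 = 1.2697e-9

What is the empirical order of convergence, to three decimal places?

2.160

p ≈ ln(e_2/e_1) / ln(e_1/e_0)
  = ln(1.2697e-9/0.000059555) / ln(0.000059555/0.0086524)
  = ln(2.13198e-05) / ln(0.00688306)
  = -10.755874 / -4.978692 ≈ 2.160381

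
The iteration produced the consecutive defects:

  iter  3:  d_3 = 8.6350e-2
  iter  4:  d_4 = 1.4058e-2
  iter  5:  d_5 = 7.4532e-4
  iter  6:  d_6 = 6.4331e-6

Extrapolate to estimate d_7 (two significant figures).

First estimate the order: p ≈ ln(d_6/d_5) / ln(d_5/d_4) = ln(6.4331e-6/7.4532e-4)/ln(7.4532e-4/1.4058e-2) = ln(0.00863133)/ln(0.0530175) ≈ 1.6180.
Then d_7 ≈ d_6·(d_6/d_5)^p = 6.4331e-6·(0.00863133)^1.6180 = 6.4331e-6·0.000457692 ≈ 2.944e-09.

2.9e-9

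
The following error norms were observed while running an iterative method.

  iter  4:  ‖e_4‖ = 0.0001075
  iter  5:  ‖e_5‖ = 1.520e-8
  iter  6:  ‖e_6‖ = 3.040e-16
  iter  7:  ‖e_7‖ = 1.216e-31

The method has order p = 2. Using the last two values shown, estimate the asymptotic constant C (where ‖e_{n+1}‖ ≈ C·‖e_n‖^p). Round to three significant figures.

C ≈ ‖e_7‖ / ‖e_6‖^2
  = 1.216e-31 / (3.040e-16)^2
  = 1.216e-31 / 9.2416e-32 ≈ 1.3158

1.32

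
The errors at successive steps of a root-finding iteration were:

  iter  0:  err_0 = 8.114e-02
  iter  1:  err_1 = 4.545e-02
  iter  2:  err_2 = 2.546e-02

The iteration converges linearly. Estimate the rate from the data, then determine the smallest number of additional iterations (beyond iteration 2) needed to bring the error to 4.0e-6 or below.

16

Rate ρ ≈ err_2/err_1 = 2.546e-02/4.545e-02 = 0.5602.
After j more steps, err_{2+j} ≈ 2.546e-02·ρ^j; need ρ^j ≤ 4.0e-6/2.546e-02 = 0.000157109.
j ≥ ln(0.000157109)/ln(0.5602) = -8.7586/-0.57946 = 15.115.
So 16 more iterations are needed.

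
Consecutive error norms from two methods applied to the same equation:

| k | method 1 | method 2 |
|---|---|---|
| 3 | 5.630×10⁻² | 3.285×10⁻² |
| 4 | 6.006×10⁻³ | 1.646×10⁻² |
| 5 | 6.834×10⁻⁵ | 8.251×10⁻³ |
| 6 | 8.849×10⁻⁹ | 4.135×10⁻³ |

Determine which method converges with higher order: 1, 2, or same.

Method 1: p ≈ ln(8.849×10⁻⁹/6.834×10⁻⁵)/ln(6.834×10⁻⁵/6.006×10⁻³) ≈ 2.00.
Method 2: p ≈ ln(4.135×10⁻³/8.251×10⁻³)/ln(8.251×10⁻³/1.646×10⁻²) ≈ 1.00.
Method 1 has the higher order (≈2.0 vs ≈1.0).

1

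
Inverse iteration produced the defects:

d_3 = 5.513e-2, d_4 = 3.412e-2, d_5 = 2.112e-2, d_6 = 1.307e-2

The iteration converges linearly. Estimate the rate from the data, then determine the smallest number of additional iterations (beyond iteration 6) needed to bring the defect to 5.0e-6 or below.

Rate ρ ≈ d_6/d_5 = 1.307e-2/2.112e-2 = 0.6188.
After j more steps, d_{6+j} ≈ 1.307e-2·ρ^j; need ρ^j ≤ 5.0e-6/1.307e-2 = 0.000382555.
j ≥ ln(0.000382555)/ln(0.6188) = -7.8686/-0.47997 = 16.394.
So 17 more iterations are needed.

17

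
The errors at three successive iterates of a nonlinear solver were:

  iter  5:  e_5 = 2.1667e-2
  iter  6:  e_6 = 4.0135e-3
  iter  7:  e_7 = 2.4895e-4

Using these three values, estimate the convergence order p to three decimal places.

p ≈ ln(e_7/e_6) / ln(e_6/e_5)
  = ln(2.4895e-4/4.0135e-3) / ln(4.0135e-3/2.1667e-2)
  = ln(0.0620282) / ln(0.185236)
  = -2.780166 / -1.686125 ≈ 1.648849

1.649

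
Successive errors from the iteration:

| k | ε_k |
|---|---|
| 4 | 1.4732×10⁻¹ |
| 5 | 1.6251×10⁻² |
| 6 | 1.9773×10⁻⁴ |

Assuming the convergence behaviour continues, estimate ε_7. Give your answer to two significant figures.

2.9e-8

First estimate the order: p ≈ ln(ε_6/ε_5) / ln(ε_5/ε_4) = ln(1.9773×10⁻⁴/1.6251×10⁻²)/ln(1.6251×10⁻²/1.4732×10⁻¹) = ln(0.0121673)/ln(0.110311) ≈ 2.0000.
Then ε_7 ≈ ε_6·(ε_6/ε_5)^p = 1.9773×10⁻⁴·(0.0121673)^2.0000 = 1.9773×10⁻⁴·0.000148043 ≈ 2.927e-08.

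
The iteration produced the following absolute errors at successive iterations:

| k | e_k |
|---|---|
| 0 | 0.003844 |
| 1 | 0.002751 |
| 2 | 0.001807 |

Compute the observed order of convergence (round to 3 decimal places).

1.256

p ≈ ln(e_2/e_1) / ln(e_1/e_0)
  = ln(0.001807/0.002751) / ln(0.002751/0.003844)
  = ln(0.656852) / ln(0.715661)
  = -0.420297 / -0.334549 ≈ 1.256309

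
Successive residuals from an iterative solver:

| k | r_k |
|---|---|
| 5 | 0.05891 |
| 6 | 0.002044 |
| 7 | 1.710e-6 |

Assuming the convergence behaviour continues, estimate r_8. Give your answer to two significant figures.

First estimate the order: p ≈ ln(r_7/r_6) / ln(r_6/r_5) = ln(1.710e-6/0.002044)/ln(0.002044/0.05891) = ln(0.000836595)/ln(0.034697) ≈ 2.1083.
Then r_8 ≈ r_7·(r_7/r_6)^p = 1.710e-6·(0.000836595)^2.1083 = 1.710e-6·3.24892e-07 ≈ 5.556e-13.

5.6e-13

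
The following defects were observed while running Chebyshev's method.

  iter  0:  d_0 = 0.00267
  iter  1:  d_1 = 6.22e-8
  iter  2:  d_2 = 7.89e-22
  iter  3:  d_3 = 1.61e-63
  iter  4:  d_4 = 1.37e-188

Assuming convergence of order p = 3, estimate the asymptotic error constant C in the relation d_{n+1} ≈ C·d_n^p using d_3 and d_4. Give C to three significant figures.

C ≈ d_4 / d_3^3
  = 1.37e-188 / (1.61e-63)^3
  = 1.37e-188 / 4.17328e-189 ≈ 3.2828

3.28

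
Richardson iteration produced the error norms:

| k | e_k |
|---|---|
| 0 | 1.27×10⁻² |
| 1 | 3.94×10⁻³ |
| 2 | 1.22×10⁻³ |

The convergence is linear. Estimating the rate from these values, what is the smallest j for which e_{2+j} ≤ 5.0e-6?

Rate ρ ≈ e_2/e_1 = 1.22×10⁻³/3.94×10⁻³ = 0.3096.
After j more steps, e_{2+j} ≈ 1.22×10⁻³·ρ^j; need ρ^j ≤ 5.0e-6/1.22×10⁻³ = 0.00409836.
j ≥ ln(0.00409836)/ln(0.3096) = -5.4972/-1.17247 = 4.689.
So 5 more iterations are needed.

5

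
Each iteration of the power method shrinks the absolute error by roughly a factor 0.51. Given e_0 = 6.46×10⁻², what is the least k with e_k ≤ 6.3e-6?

14

After k steps, e_k ≈ 6.46×10⁻²·0.51^k.
Need 0.51^k ≤ 6.3e-6/6.46×10⁻² = 9.75232e-05.
k ≥ ln(9.75232e-05)/ln(0.51) = -9.2354/-0.67334 = 13.716.
Smallest integer k = 14.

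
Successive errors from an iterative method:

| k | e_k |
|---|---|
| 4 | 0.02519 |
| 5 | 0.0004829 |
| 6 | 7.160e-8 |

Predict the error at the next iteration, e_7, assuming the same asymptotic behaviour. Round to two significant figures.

2.1e-16

First estimate the order: p ≈ ln(e_6/e_5) / ln(e_5/e_4) = ln(7.160e-8/0.0004829)/ln(0.0004829/0.02519) = ln(0.000148271)/ln(0.0191703) ≈ 2.2295.
Then e_7 ≈ e_6·(e_6/e_5)^p = 7.160e-8·(0.000148271)^2.2295 = 7.160e-8·2.9065e-09 ≈ 2.081e-16.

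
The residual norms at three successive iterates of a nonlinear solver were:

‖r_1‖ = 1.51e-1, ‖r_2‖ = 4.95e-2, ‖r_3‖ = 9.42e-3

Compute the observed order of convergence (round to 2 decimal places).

p ≈ ln(‖r_3‖/‖r_2‖) / ln(‖r_2‖/‖r_1‖)
  = ln(9.42e-3/4.95e-2) / ln(4.95e-2/1.51e-1)
  = ln(0.190303) / ln(0.327815)
  = -1.65914 / -1.11531 ≈ 1.48760

1.49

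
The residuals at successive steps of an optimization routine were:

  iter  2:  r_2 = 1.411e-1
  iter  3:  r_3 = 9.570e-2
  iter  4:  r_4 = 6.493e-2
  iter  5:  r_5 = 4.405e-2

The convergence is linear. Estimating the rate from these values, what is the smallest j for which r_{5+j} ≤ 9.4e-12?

58

Rate ρ ≈ r_5/r_4 = 4.405e-2/6.493e-2 = 0.6784.
After j more steps, r_{5+j} ≈ 4.405e-2·ρ^j; need ρ^j ≤ 9.4e-12/4.405e-2 = 2.13394e-10.
j ≥ ln(2.13394e-10)/ln(0.6784) = -22.2679/-0.38802 = 57.389.
So 58 more iterations are needed.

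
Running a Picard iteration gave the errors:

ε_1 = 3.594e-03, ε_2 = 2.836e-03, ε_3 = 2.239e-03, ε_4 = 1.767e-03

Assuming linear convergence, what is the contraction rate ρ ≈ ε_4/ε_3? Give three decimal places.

0.789

ρ ≈ ε_4/ε_3 = 1.767e-03/2.239e-03 = 0.78919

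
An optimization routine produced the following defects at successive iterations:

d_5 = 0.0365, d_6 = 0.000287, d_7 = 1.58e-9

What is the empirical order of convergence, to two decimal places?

p ≈ ln(d_7/d_6) / ln(d_6/d_5)
  = ln(1.58e-9/0.000287) / ln(0.000287/0.0365)
  = ln(5.50523e-06) / ln(0.00786301)
  = -12.10981 / -4.84559 ≈ 2.49914

2.50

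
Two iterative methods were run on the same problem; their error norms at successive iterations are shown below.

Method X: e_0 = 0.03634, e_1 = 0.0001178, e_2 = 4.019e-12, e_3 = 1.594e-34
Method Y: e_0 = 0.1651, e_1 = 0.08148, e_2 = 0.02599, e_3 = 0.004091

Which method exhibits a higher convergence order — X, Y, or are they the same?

X

Method X: p ≈ ln(1.594e-34/4.019e-12)/ln(4.019e-12/0.0001178) ≈ 3.00.
Method Y: p ≈ ln(0.004091/0.02599)/ln(0.02599/0.08148) ≈ 1.62.
Method X has the higher order (≈3.0 vs ≈1.6).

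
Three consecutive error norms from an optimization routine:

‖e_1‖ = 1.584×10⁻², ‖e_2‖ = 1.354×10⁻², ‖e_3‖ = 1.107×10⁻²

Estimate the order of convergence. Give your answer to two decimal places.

1.28

p ≈ ln(‖e_3‖/‖e_2‖) / ln(‖e_2‖/‖e_1‖)
  = ln(1.107×10⁻²/1.354×10⁻²) / ln(1.354×10⁻²/1.584×10⁻²)
  = ln(0.817578) / ln(0.854798)
  = -0.20141 / -0.15689 ≈ 1.28377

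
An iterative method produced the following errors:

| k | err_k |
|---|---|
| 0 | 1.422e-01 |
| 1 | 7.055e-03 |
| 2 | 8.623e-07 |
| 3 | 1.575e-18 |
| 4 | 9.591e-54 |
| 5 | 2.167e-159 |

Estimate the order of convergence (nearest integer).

3

Consecutive ratios: err_5/err_4 = 2.167e-159/9.591e-54 = 2.25941e-106, err_4/err_3 = 9.591e-54/1.575e-18 = 6.08952e-36.
p ≈ ln(2.25941e-106)/ln(6.08952e-36) = -243.2589/-81.0865 ≈ 3.00.
So the convergence is cubic (order 3).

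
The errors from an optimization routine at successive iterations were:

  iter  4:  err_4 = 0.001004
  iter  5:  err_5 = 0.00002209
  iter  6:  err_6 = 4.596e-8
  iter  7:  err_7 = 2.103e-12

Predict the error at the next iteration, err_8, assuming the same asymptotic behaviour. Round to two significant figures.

2.0e-19

First estimate the order: p ≈ ln(err_7/err_6) / ln(err_6/err_5) = ln(2.103e-12/4.596e-8)/ln(4.596e-8/0.00002209) = ln(4.57572e-05)/ln(0.00208058) ≈ 1.6181.
Then err_8 ≈ err_7·(err_7/err_6)^p = 2.103e-12·(4.57572e-05)^1.6181 = 2.103e-12·9.51019e-08 ≈ 2e-19.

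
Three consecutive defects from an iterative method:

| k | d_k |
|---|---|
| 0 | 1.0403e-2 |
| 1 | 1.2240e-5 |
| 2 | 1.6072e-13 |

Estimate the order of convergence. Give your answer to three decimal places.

p ≈ ln(d_2/d_1) / ln(d_1/d_0)
  = ln(1.6072e-13/1.2240e-5) / ln(1.2240e-5/1.0403e-2)
  = ln(1.31307e-08) / ln(0.00117658)
  = -18.148313 / -6.745143 ≈ 2.690575

2.691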